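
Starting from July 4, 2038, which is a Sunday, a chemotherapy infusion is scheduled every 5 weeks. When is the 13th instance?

The 13th occurrence is 12 intervals after the first: 12 × 35 = 420 days after July 4, 2038.
July has 31 days — 27 days to the end of July leaves 393.
August has 31 days (362 left).
September has 30 days (332 left).
October has 31 days (301 left).
November has 30 days (271 left).
December has 31 days (240 left).
January has 31 days (209 left).
February has 28 days (181 left).
March has 31 days (150 left).
April has 30 days (120 left).
May has 31 days (89 left).
June has 30 days (59 left).
July has 31 days (28 left).
28 days into August → August 28, 2039.

August 28, 2039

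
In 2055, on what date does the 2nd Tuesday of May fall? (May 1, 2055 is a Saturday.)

May 2055 begins on a Saturday, so the first Tuesday is May 4 (3 days later).
The 2nd Tuesday is 1 weeks later: 4 + 7 = 11.

May 11, 2055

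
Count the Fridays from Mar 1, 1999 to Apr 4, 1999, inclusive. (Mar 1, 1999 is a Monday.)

5

Mar 1, 1999 is a Monday; the first Friday on or after it is Mar 5, 1999 (4 days later).
From Mar 5, 1999 to Apr 4, 1999: 26 + 4 = 30 days (rest of Mar, Apr).
30 ÷ 7 = 4 full weeks with remainder 2, so 4 more Fridays after the first → 5.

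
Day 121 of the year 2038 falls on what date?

May 1, 2038

January has 31 days (121 − 31 = 90 remain).
February has 28 days (90 − 28 = 62 remain).
March has 31 days (62 − 31 = 31 remain).
April has 30 days (31 − 30 = 1 remain).
1 into May → May 1.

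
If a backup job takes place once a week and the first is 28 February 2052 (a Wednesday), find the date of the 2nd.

6 March 2052

The 2nd occurrence is 1 interval after the first: 1 × 7 = 7 days after 28 February 2052.
February has 29 days — 1 day to the end of February leaves 6.
6 days into March → 6 March 2052.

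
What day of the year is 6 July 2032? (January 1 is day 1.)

188

Days in months before July: 31 + 29 + 31 + 30 + 31 + 30 = 182.
Plus 6 days into July → day 188.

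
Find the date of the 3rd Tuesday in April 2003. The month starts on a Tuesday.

April 2003 begins on a Tuesday, so the first Tuesday is April 1.
The 3rd Tuesday is 2 weeks later: 1 + 14 = 15.

April 15, 2003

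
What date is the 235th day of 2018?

January has 31 days (235 − 31 = 204 remain).
February has 28 days (204 − 28 = 176 remain).
March has 31 days (176 − 31 = 145 remain).
April has 30 days (145 − 30 = 115 remain).
May has 31 days (115 − 31 = 84 remain).
June has 30 days (84 − 30 = 54 remain).
July has 31 days (54 − 31 = 23 remain).
23 into August → August 23.

2018-08-23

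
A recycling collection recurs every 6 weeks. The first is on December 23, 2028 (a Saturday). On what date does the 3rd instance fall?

March 17, 2029

The 3rd occurrence is 2 intervals after the first: 2 × 42 = 84 days after December 23, 2028.
December has 31 days — 8 days to the end of December leaves 76.
January has 31 days (45 left).
February has 28 days (17 left).
17 days into March → March 17, 2029.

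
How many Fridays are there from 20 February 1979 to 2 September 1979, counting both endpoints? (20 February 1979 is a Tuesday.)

20 February 1979 is a Tuesday; the first Friday on or after it is 23 February 1979 (3 days later).
From 23 February 1979 to 2 September 1979: 5 + 31 + 30 + 31 + 30 + 31 + 31 + 2 = 191 days (rest of February, March, April, May, June, July, August, September).
191 ÷ 7 = 27 full weeks with remainder 2, so 27 more Fridays after the first → 28.

28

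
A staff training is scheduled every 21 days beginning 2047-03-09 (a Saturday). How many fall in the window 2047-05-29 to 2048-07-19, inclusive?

Occurrences land 21·i days after 2047-03-09 for i = 0, 1, 2, …
2047-05-29 is 81 days after the start; 81 ÷ 21 = 3 remainder 18; since the remainder is 18, round up to i = 4. First occurrence in the window: #5 on 2047-06-01 (4×21 = 84 days in).
2048-07-19 is 498 days after the start; 498 ÷ 21 = 23 remainder 15. Last occurrence in the window: #24 on 2048-07-04.
Occurrences #5 through #24: 20 in total.

20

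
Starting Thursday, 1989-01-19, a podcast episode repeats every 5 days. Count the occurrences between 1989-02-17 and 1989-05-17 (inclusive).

Occurrences land 5·i days after 1989-01-19 for i = 0, 1, 2, …
1989-02-17 is 29 days after the start; 29 ÷ 5 = 5 remainder 4; since the remainder is 4, round up to i = 6. First occurrence in the window: #7 on 1989-02-18 (6×5 = 30 days in).
1989-05-17 is 118 days after the start; 118 ÷ 5 = 23 remainder 3. Last occurrence in the window: #24 on 1989-05-14.
Occurrences #7 through #24: 18 in total.

18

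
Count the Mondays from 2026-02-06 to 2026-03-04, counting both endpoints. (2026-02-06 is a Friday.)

2026-02-06 is a Friday; the first Monday on or after it is 2026-02-09 (3 days later).
From 2026-02-09 to 2026-03-04: 19 + 4 = 23 days (rest of February, March).
23 ÷ 7 = 3 full weeks with remainder 2, so 3 more Mondays after the first → 4.

4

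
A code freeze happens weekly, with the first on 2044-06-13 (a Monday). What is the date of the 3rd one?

2044-06-27

The 3rd occurrence is 2 intervals after the first: 2 × 7 = 14 days after 2044-06-13.
14 days later is 2044-06-27.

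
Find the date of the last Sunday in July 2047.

The first Sunday of July 2047 is July 7.
July 2047 has 31 days. Adding weeks: 7, 14, 21, 28 — the last one ≤ 31 is the 28th.

July 28, 2047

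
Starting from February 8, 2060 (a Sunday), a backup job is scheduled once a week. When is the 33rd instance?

The 33rd occurrence is 32 intervals after the first: 32 × 7 = 224 days after February 8, 2060.
February has 29 days — 21 days to the end of February leaves 203.
March has 31 days (172 left).
April has 30 days (142 left).
May has 31 days (111 left).
June has 30 days (81 left).
July has 31 days (50 left).
August has 31 days (19 left).
19 days into September → September 19, 2060.

September 19, 2060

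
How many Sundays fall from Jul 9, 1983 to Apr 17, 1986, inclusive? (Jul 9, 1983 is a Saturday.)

Jul 9, 1983 is a Saturday; the first Sunday on or after it is Jul 10, 1983 (1 day later).
From Jul 10, 1983 to Apr 17, 1986: 174 + 366 + 365 + 107 = 1012 days (rest of 1983, 1984, 1985, to Apr 17, 1986 in 1986).
1012 ÷ 7 = 144 full weeks with remainder 4, so 144 more Sundays after the first → 145.

145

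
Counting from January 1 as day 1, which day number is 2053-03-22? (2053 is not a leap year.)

81

Days in months before March: 31 + 28 = 59.
Plus 22 days into March → day 81.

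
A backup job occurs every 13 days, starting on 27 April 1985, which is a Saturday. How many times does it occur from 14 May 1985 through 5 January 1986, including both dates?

Occurrences land 13·i days after 27 April 1985 for i = 0, 1, 2, …
14 May 1985 is 17 days after the start; 17 ÷ 13 = 1 remainder 4; since the remainder is 4, round up to i = 2. First occurrence in the window: #3 on 23 May 1985 (2×13 = 26 days in).
5 January 1986 is 253 days after the start; 253 ÷ 13 = 19 remainder 6. Last occurrence in the window: #20 on 30 December 1985.
Occurrences #3 through #20: 18 in total.

18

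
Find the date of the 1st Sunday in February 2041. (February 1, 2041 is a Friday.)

2041-02-03

February 2041 begins on a Friday, so the first Sunday is February 3 (2 days later).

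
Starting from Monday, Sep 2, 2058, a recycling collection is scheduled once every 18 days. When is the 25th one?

Nov 8, 2059

The 25th occurrence is 24 intervals after the first: 24 × 18 = 432 days after Sep 2, 2058.
Sep has 30 days — 28 days to the end of Sep leaves 404.
From end of Sep to end of 2058 is 92 days (312 left).
Jan has 31 days (281 left).
Feb has 28 days (253 left).
Mar has 31 days (222 left).
Apr has 30 days (192 left).
May has 31 days (161 left).
Jun has 30 days (131 left).
Jul has 31 days (100 left).
Aug has 31 days (69 left).
Sep has 30 days (39 left).
Oct has 31 days (8 left).
8 days into Nov → Nov 8, 2059.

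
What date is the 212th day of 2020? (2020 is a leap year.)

January has 31 days (212 − 31 = 181 remain).
February has 29 days (181 − 29 = 152 remain).
March has 31 days (152 − 31 = 121 remain).
April has 30 days (121 − 30 = 91 remain).
May has 31 days (91 − 31 = 60 remain).
June has 30 days (60 − 30 = 30 remain).
30 into July → July 30.

July 30, 2020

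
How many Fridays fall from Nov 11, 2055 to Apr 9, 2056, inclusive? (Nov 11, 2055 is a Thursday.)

22

Nov 11, 2055 is a Thursday; the first Friday on or after it is Nov 12, 2055 (1 day later).
From Nov 12, 2055 to Apr 9, 2056: 18 + 31 + 31 + 29 + 31 + 9 = 149 days (rest of Nov, Dec, Jan, Feb, Mar, Apr).
149 ÷ 7 = 21 full weeks with remainder 2, so 21 more Fridays after the first → 22.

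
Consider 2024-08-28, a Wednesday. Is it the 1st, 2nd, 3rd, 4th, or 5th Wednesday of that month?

4th

Day 28 falls in week ⌈28/7⌉ of the month.
Days 1–7 hold the 1st Wednesday, 8–14 the 2nd, 15–21 the 3rd, 22–28 the 4th, 29–31 the 5th.
28 is in the range for the 4th.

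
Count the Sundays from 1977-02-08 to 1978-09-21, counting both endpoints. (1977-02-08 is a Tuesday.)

84

1977-02-08 is a Tuesday; the first Sunday on or after it is 1977-02-13 (5 days later).
From 1977-02-13 to 1978-09-21: 321 + 264 = 585 days (rest of 1977, to 1978-09-21 in 1978).
585 ÷ 7 = 83 full weeks with remainder 4, so 83 more Sundays after the first → 84.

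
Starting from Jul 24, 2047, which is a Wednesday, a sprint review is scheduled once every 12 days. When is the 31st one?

The 31st occurrence is 30 intervals after the first: 30 × 12 = 360 days after Jul 24, 2047.
Jul has 31 days — 7 days to the end of Jul leaves 353.
Aug has 31 days (322 left).
Sep has 30 days (292 left).
Oct has 31 days (261 left).
Nov has 30 days (231 left).
Dec has 31 days (200 left).
Jan has 31 days (169 left).
Feb has 29 days (140 left).
Mar has 31 days (109 left).
Apr has 30 days (79 left).
May has 31 days (48 left).
Jun has 30 days (18 left).
18 days into Jul → Jul 18, 2048.

Jul 18, 2048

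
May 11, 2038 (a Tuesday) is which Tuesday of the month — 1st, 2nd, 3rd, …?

2nd

Day 11 falls in week ⌈11/7⌉ of the month.
Days 1–7 hold the 1st Tuesday, 8–14 the 2nd, 15–21 the 3rd, 22–28 the 4th, 29–31 the 5th.
11 is in the range for the 2nd.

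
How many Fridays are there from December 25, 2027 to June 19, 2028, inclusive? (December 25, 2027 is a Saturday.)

December 25, 2027 is a Saturday; the first Friday on or after it is December 31, 2027 (6 days later).
From December 31, 2027 to June 19, 2028: 0 + 31 + 29 + 31 + 30 + 31 + 19 = 171 days (rest of December, January, February, March, April, May, June).
171 ÷ 7 = 24 full weeks with remainder 3, so 24 more Fridays after the first → 25.

25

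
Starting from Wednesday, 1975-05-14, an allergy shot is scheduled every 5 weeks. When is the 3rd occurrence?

1975-07-23

The 3rd occurrence is 2 intervals after the first: 2 × 35 = 70 days after 1975-05-14.
May has 31 days — 17 days to the end of May leaves 53.
June has 30 days (23 left).
23 days into July → 1975-07-23.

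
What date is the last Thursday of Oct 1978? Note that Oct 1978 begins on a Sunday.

Oct 26, 1978

Oct 1978 begins on a Sunday, so the first Thursday is Oct 5 (4 days later).
Oct 1978 has 31 days. Adding weeks: 5, 12, 19, 26 — the last one ≤ 31 is the 26th.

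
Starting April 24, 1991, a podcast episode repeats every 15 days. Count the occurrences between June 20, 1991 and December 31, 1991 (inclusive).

Occurrences land 15·i days after April 24, 1991 for i = 0, 1, 2, …
June 20, 1991 is 57 days after the start; 57 ÷ 15 = 3 remainder 12; since the remainder is 12, round up to i = 4. First occurrence in the window: #5 on June 23, 1991 (4×15 = 60 days in).
December 31, 1991 is 251 days after the start; 251 ÷ 15 = 16 remainder 11. Last occurrence in the window: #17 on December 20, 1991.
Occurrences #5 through #17: 13 in total.

13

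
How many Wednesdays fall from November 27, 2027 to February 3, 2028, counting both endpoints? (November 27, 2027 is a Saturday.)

10

November 27, 2027 is a Saturday; the first Wednesday on or after it is December 1, 2027 (4 days later).
From December 1, 2027 to February 3, 2028: 30 + 31 + 3 = 64 days (rest of December, January, February).
64 ÷ 7 = 9 full weeks with remainder 1, so 9 more Wednesdays after the first → 10.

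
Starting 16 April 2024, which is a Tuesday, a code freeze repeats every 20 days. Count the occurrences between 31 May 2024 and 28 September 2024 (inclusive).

6

Occurrences land 20·i days after 16 April 2024 for i = 0, 1, 2, …
31 May 2024 is 45 days after the start; 45 ÷ 20 = 2 remainder 5; since the remainder is 5, round up to i = 3. First occurrence in the window: #4 on 15 June 2024 (3×20 = 60 days in).
28 September 2024 is 165 days after the start; 165 ÷ 20 = 8 remainder 5. Last occurrence in the window: #9 on 23 September 2024.
Occurrences #4 through #9: 6 in total.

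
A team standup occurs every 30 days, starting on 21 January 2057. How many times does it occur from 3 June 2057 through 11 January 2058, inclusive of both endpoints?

Occurrences land 30·i days after 21 January 2057 for i = 0, 1, 2, …
3 June 2057 is 133 days after the start; 133 ÷ 30 = 4 remainder 13; since the remainder is 13, round up to i = 5. First occurrence in the window: #6 on 20 June 2057 (5×30 = 150 days in).
11 January 2058 is 355 days after the start; 355 ÷ 30 = 11 remainder 25. Last occurrence in the window: #12 on 17 December 2057.
Occurrences #6 through #12: 7 in total.

7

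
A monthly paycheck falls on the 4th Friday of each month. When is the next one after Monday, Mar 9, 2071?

Mar 27, 2071

Mar 2071 starts on a Sunday; its first Friday is the 6th, so the 4th Friday is the 27th — Mar 27, 2071.
Mar 27, 2071 is after Mar 9, 2071, so that is the next one.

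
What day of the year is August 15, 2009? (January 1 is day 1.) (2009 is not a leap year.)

Days in months before August: 31 + 28 + 31 + 30 + 31 + 30 + 31 = 212.
Plus 15 days into August → day 227.

227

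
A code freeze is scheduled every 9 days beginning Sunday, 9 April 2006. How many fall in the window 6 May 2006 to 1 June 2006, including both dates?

3

Occurrences land 9·i days after 9 April 2006 for i = 0, 1, 2, …
6 May 2006 is 27 days after the start; 27 ÷ 9 = 3 remainder 0. First occurrence in the window: #4 on 6 May 2006 (3×9 = 27 days in).
1 June 2006 is 53 days after the start; 53 ÷ 9 = 5 remainder 8. Last occurrence in the window: #6 on 24 May 2006.
Occurrences #4 through #6: 3 in total.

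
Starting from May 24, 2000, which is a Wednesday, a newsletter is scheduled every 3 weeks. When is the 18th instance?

The 18th occurrence is 17 intervals after the first: 17 × 21 = 357 days after May 24, 2000.
May has 31 days — 7 days to the end of May leaves 350.
Jun has 30 days (320 left).
Jul has 31 days (289 left).
Aug has 31 days (258 left).
Sep has 30 days (228 left).
Oct has 31 days (197 left).
Nov has 30 days (167 left).
Dec has 31 days (136 left).
Jan has 31 days (105 left).
Feb has 28 days (77 left).
Mar has 31 days (46 left).
Apr has 30 days (16 left).
16 days into May → May 16, 2001.

May 16, 2001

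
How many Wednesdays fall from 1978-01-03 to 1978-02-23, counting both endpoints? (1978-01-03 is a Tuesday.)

1978-01-03 is a Tuesday; the first Wednesday on or after it is 1978-01-04 (1 day later).
From 1978-01-04 to 1978-02-23: 27 + 23 = 50 days (rest of January, February).
50 ÷ 7 = 7 full weeks with remainder 1, so 7 more Wednesdays after the first → 8.

8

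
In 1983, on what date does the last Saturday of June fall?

June 25, 1983

June 1983 begins on a Wednesday, so the first Saturday is June 4 (3 days later).
June 1983 has 30 days. Adding weeks: 4, 11, 18, 25 — the last one ≤ 30 is the 25th.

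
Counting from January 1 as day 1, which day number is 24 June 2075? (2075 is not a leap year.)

175

Days in months before June: 31 + 28 + 31 + 30 + 31 = 151.
Plus 24 days into June → day 175.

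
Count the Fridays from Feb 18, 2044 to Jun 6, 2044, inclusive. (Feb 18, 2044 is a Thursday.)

Feb 18, 2044 is a Thursday; the first Friday on or after it is Feb 19, 2044 (1 day later).
From Feb 19, 2044 to Jun 6, 2044: 10 + 31 + 30 + 31 + 6 = 108 days (rest of Feb, Mar, Apr, May, Jun).
108 ÷ 7 = 15 full weeks with remainder 3, so 15 more Fridays after the first → 16.

16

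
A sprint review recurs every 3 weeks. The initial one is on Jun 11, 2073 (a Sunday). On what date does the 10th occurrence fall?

Dec 17, 2073

The 10th occurrence is 9 intervals after the first: 9 × 21 = 189 days after Jun 11, 2073.
Jun has 30 days — 19 days to the end of Jun leaves 170.
Jul has 31 days (139 left).
Aug has 31 days (108 left).
Sep has 30 days (78 left).
Oct has 31 days (47 left).
Nov has 30 days (17 left).
17 days into Dec → Dec 17, 2073.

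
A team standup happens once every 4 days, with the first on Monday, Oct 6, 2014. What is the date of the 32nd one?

Feb 7, 2015

The 32nd occurrence is 31 intervals after the first: 31 × 4 = 124 days after Oct 6, 2014.
Oct has 31 days — 25 days to the end of Oct leaves 99.
Nov has 30 days (69 left).
Dec has 31 days (38 left).
Jan has 31 days (7 left).
7 days into Feb → Feb 7, 2015.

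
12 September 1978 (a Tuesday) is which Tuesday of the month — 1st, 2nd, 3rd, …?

2nd

Day 12 falls in week ⌈12/7⌉ of the month.
Days 1–7 hold the 1st Tuesday, 8–14 the 2nd, 15–21 the 3rd, 22–28 the 4th, 29–31 the 5th.
12 is in the range for the 2nd.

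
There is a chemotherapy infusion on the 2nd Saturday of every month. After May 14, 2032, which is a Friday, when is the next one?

May 2032 starts on a Saturday; its first Saturday is the 1st, so the 2nd Saturday is the 8th — May 8, 2032.
That is not after May 14, 2032, so look at Jun 2032.
Jun 2032 starts on a Tuesday; its first Saturday is the 5th, so the 2nd Saturday is the 12th — Jun 12, 2032.

Jun 12, 2032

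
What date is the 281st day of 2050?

January has 31 days (281 − 31 = 250 remain).
February has 28 days (250 − 28 = 222 remain).
March has 31 days (222 − 31 = 191 remain).
April has 30 days (191 − 30 = 161 remain).
May has 31 days (161 − 31 = 130 remain).
June has 30 days (130 − 30 = 100 remain).
July has 31 days (100 − 31 = 69 remain).
August has 31 days (69 − 31 = 38 remain).
September has 30 days (38 − 30 = 8 remain).
8 into October → October 8.

8 October 2050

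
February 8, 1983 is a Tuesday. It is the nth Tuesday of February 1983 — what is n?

Day 8 falls in week ⌈8/7⌉ of the month.
Days 1–7 hold the 1st Tuesday, 8–14 the 2nd, 15–21 the 3rd, 22–28 the 4th, 29–31 the 5th.
8 is in the range for the 2nd.

2nd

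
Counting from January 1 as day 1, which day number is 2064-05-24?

Days in months before May: 31 + 29 + 31 + 30 = 121.
Plus 24 days into May → day 145.

145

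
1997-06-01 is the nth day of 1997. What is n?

Days in months before June: 31 + 28 + 31 + 30 + 31 = 151.
Plus 1 day into June → day 152.

152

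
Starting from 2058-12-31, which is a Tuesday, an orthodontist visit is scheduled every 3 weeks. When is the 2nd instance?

The 2nd occurrence is 1 interval after the first: 1 × 21 = 21 days after 2058-12-31.
December has 31 days — 0 days to the end of December leaves 21.
21 days into January → 2059-01-21.

2059-01-21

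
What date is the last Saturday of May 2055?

The first Saturday of May 2055 is May 1.
May 2055 has 31 days. Adding weeks: 1, 8, 15, 22, 29 — the last one ≤ 31 is the 29th.

May 29, 2055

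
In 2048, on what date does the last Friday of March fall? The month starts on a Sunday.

2048-03-27

March 2048 begins on a Sunday, so the first Friday is March 6 (5 days later).
March 2048 has 31 days. Adding weeks: 6, 13, 20, 27 — the last one ≤ 31 is the 27th.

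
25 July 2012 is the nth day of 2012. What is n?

Days in months before July: 31 + 29 + 31 + 30 + 31 + 30 = 182.
Plus 25 days into July → day 207.

207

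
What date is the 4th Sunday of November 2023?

The first Sunday of November 2023 is November 5.
The 4th Sunday is 3 weeks later: 5 + 21 = 26.

2023-11-26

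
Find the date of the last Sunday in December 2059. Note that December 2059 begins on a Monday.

December 2059 begins on a Monday, so the first Sunday is December 7 (6 days later).
December 2059 has 31 days. Adding weeks: 7, 14, 21, 28 — the last one ≤ 31 is the 28th.

December 28, 2059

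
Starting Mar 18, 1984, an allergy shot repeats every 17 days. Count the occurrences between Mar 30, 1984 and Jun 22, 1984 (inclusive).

Occurrences land 17·i days after Mar 18, 1984 for i = 0, 1, 2, …
Mar 30, 1984 is 12 days after the start; 12 ÷ 17 = 0 remainder 12; since the remainder is 12, round up to i = 1. First occurrence in the window: #2 on Apr 4, 1984 (1×17 = 17 days in).
Jun 22, 1984 is 96 days after the start; 96 ÷ 17 = 5 remainder 11. Last occurrence in the window: #6 on Jun 11, 1984.
Occurrences #2 through #6: 5 in total.

5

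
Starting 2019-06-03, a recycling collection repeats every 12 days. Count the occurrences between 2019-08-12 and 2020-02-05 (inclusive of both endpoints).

Occurrences land 12·i days after 2019-06-03 for i = 0, 1, 2, …
2019-08-12 is 70 days after the start; 70 ÷ 12 = 5 remainder 10; since the remainder is 10, round up to i = 6. First occurrence in the window: #7 on 2019-08-14 (6×12 = 72 days in).
2020-02-05 is 247 days after the start; 247 ÷ 12 = 20 remainder 7. Last occurrence in the window: #21 on 2020-01-29.
Occurrences #7 through #21: 15 in total.

15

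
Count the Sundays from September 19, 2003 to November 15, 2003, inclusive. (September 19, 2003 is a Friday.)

September 19, 2003 is a Friday; the first Sunday on or after it is September 21, 2003 (2 days later).
From September 21, 2003 to November 15, 2003: 9 + 31 + 15 = 55 days (rest of September, October, November).
55 ÷ 7 = 7 full weeks with remainder 6, so 7 more Sundays after the first → 8.

8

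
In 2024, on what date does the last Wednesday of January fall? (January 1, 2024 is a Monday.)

January 31, 2024

January 2024 begins on a Monday, so the first Wednesday is January 3 (2 days later).
January 2024 has 31 days. Adding weeks: 3, 10, 17, 24, 31 — the last one ≤ 31 is the 31st.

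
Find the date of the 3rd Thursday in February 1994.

February 1994 begins on a Tuesday, so the first Thursday is February 3 (2 days later).
The 3rd Thursday is 2 weeks later: 3 + 14 = 17.

1994-02-17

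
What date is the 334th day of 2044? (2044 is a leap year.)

Nov 29, 2044

Jan has 31 days (334 − 31 = 303 remain).
Feb has 29 days (303 − 29 = 274 remain).
Mar has 31 days (274 − 31 = 243 remain).
Apr has 30 days (243 − 30 = 213 remain).
May has 31 days (213 − 31 = 182 remain).
Jun has 30 days (182 − 30 = 152 remain).
Jul has 31 days (152 − 31 = 121 remain).
Aug has 31 days (121 − 31 = 90 remain).
Sep has 30 days (90 − 30 = 60 remain).
Oct has 31 days (60 − 31 = 29 remain).
29 into Nov → Nov 29.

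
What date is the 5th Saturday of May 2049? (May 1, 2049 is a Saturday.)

May 29, 2049

May 2049 begins on a Saturday, so the first Saturday is May 1.
The 5th Saturday is 4 weeks later: 1 + 28 = 29.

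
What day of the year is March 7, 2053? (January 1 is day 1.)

Days in months before March: 31 + 28 = 59.
Plus 7 days into March → day 66.

66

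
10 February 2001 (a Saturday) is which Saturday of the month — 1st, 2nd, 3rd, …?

2nd

Day 10 falls in week ⌈10/7⌉ of the month.
Days 1–7 hold the 1st Saturday, 8–14 the 2nd, 15–21 the 3rd, 22–28 the 4th, 29–31 the 5th.
10 is in the range for the 2nd.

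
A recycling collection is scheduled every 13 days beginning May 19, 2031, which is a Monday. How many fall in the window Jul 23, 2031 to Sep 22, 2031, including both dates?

5

Occurrences land 13·i days after May 19, 2031 for i = 0, 1, 2, …
Jul 23, 2031 is 65 days after the start; 65 ÷ 13 = 5 remainder 0. First occurrence in the window: #6 on Jul 23, 2031 (5×13 = 65 days in).
Sep 22, 2031 is 126 days after the start; 126 ÷ 13 = 9 remainder 9. Last occurrence in the window: #10 on Sep 13, 2031.
Occurrences #6 through #10: 5 in total.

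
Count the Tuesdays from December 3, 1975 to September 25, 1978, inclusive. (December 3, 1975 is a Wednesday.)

December 3, 1975 is a Wednesday; the first Tuesday on or after it is December 9, 1975 (6 days later).
From December 9, 1975 to September 25, 1978: 22 + 366 + 365 + 268 = 1021 days (rest of 1975, 1976, 1977, to September 25, 1978 in 1978).
1021 ÷ 7 = 145 full weeks with remainder 6, so 145 more Tuesdays after the first → 146.

146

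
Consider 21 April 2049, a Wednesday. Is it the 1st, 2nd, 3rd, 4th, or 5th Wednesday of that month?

Day 21 falls in week ⌈21/7⌉ of the month.
Days 1–7 hold the 1st Wednesday, 8–14 the 2nd, 15–21 the 3rd, 22–28 the 4th, 29–31 the 5th.
21 is in the range for the 3rd.

3rd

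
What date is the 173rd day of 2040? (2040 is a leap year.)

January has 31 days (173 − 31 = 142 remain).
February has 29 days (142 − 29 = 113 remain).
March has 31 days (113 − 31 = 82 remain).
April has 30 days (82 − 30 = 52 remain).
May has 31 days (52 − 31 = 21 remain).
21 into June → June 21.

2040-06-21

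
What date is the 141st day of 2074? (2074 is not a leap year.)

Jan has 31 days (141 − 31 = 110 remain).
Feb has 28 days (110 − 28 = 82 remain).
Mar has 31 days (82 − 31 = 51 remain).
Apr has 30 days (51 − 30 = 21 remain).
21 into May → May 21.

May 21, 2074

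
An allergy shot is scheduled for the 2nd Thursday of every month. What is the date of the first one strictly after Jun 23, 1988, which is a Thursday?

Jul 14, 1988

Jun 1988 starts on a Wednesday; its first Thursday is the 2nd, so the 2nd Thursday is the 9th — Jun 9, 1988.
That is not after Jun 23, 1988, so look at Jul 1988.
Jul 1988 starts on a Friday; its first Thursday is the 7th, so the 2nd Thursday is the 14th — Jul 14, 1988.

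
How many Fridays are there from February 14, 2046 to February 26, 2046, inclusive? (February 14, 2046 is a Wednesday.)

2

February 14, 2046 is a Wednesday; the first Friday on or after it is February 16, 2046 (2 days later).
From February 16, 2046 to February 26, 2046 is 26 − 16 = 10 days.
10 ÷ 7 = 1 full weeks with remainder 3, so 1 more Fridays after the first → 2.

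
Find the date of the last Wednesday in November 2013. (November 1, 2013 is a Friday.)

November 2013 begins on a Friday, so the first Wednesday is November 6 (5 days later).
November 2013 has 30 days. Adding weeks: 6, 13, 20, 27 — the last one ≤ 30 is the 27th.

November 27, 2013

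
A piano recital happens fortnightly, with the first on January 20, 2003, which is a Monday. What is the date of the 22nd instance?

November 10, 2003

The 22nd occurrence is 21 intervals after the first: 21 × 14 = 294 days after January 20, 2003.
January has 31 days — 11 days to the end of January leaves 283.
February has 28 days (255 left).
March has 31 days (224 left).
April has 30 days (194 left).
May has 31 days (163 left).
June has 30 days (133 left).
July has 31 days (102 left).
August has 31 days (71 left).
September has 30 days (41 left).
October has 31 days (10 left).
10 days into November → November 10, 2003.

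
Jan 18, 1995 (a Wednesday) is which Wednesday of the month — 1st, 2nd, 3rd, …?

3rd

Day 18 falls in week ⌈18/7⌉ of the month.
Days 1–7 hold the 1st Wednesday, 8–14 the 2nd, 15–21 the 3rd, 22–28 the 4th, 29–31 the 5th.
18 is in the range for the 3rd.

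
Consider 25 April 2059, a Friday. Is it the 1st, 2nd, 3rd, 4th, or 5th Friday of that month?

Day 25 falls in week ⌈25/7⌉ of the month.
Days 1–7 hold the 1st Friday, 8–14 the 2nd, 15–21 the 3rd, 22–28 the 4th, 29–31 the 5th.
25 is in the range for the 4th.

4th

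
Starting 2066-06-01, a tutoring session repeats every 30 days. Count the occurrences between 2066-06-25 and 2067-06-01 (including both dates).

12

Occurrences land 30·i days after 2066-06-01 for i = 0, 1, 2, …
2066-06-25 is 24 days after the start; 24 ÷ 30 = 0 remainder 24; since the remainder is 24, round up to i = 1. First occurrence in the window: #2 on 2066-07-01 (1×30 = 30 days in).
2067-06-01 is 365 days after the start; 365 ÷ 30 = 12 remainder 5. Last occurrence in the window: #13 on 2067-05-27.
Occurrences #2 through #13: 12 in total.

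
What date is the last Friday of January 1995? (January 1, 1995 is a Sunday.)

January 1995 begins on a Sunday, so the first Friday is January 6 (5 days later).
January 1995 has 31 days. Adding weeks: 6, 13, 20, 27 — the last one ≤ 31 is the 27th.

January 27, 1995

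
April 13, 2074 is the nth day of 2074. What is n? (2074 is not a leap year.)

Days in months before April: 31 + 28 + 31 = 90.
Plus 13 days into April → day 103.

103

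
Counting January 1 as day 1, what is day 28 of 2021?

28 into Jan → Jan 28.

Jan 28, 2021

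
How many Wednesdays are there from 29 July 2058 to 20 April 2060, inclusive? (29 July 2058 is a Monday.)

29 July 2058 is a Monday; the first Wednesday on or after it is 31 July 2058 (2 days later).
From 31 July 2058 to 20 April 2060: 153 + 365 + 111 = 629 days (rest of 2058, 2059, to 20 April 2060 in 2060).
629 ÷ 7 = 89 full weeks with remainder 6, so 89 more Wednesdays after the first → 90.

90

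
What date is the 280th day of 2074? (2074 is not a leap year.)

7 October 2074

January has 31 days (280 − 31 = 249 remain).
February has 28 days (249 − 28 = 221 remain).
March has 31 days (221 − 31 = 190 remain).
April has 30 days (190 − 30 = 160 remain).
May has 31 days (160 − 31 = 129 remain).
June has 30 days (129 − 30 = 99 remain).
July has 31 days (99 − 31 = 68 remain).
August has 31 days (68 − 31 = 37 remain).
September has 30 days (37 − 30 = 7 remain).
7 into October → October 7.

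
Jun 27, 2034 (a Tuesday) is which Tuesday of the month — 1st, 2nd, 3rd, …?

4th

Day 27 falls in week ⌈27/7⌉ of the month.
Days 1–7 hold the 1st Tuesday, 8–14 the 2nd, 15–21 the 3rd, 22–28 the 4th, 29–31 the 5th.
27 is in the range for the 4th.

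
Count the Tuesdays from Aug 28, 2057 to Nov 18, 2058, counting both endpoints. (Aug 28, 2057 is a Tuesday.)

64

Aug 28, 2057 is a Tuesday; the first Tuesday on or after it is Aug 28, 2057.
From Aug 28, 2057 to Nov 18, 2058: 125 + 322 = 447 days (rest of 2057, to Nov 18, 2058 in 2058).
447 ÷ 7 = 63 full weeks with remainder 6, so 63 more Tuesdays after the first → 64.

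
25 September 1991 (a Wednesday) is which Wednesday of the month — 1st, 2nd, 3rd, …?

Day 25 falls in week ⌈25/7⌉ of the month.
Days 1–7 hold the 1st Wednesday, 8–14 the 2nd, 15–21 the 3rd, 22–28 the 4th, 29–31 the 5th.
25 is in the range for the 4th.

4th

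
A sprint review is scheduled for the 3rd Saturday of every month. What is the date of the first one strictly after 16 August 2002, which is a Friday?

17 August 2002

August 2002 starts on a Thursday; its first Saturday is the 3rd, so the 3rd Saturday is the 17th — 17 August 2002.
17 August 2002 is after 16 August 2002, so that is the next one.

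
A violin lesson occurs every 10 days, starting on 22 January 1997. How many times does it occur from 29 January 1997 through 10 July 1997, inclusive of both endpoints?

16

Occurrences land 10·i days after 22 January 1997 for i = 0, 1, 2, …
29 January 1997 is 7 days after the start; 7 ÷ 10 = 0 remainder 7; since the remainder is 7, round up to i = 1. First occurrence in the window: #2 on 1 February 1997 (1×10 = 10 days in).
10 July 1997 is 169 days after the start; 169 ÷ 10 = 16 remainder 9. Last occurrence in the window: #17 on 1 July 1997.
Occurrences #2 through #17: 16 in total.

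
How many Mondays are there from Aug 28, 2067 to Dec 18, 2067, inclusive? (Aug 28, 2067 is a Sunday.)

Aug 28, 2067 is a Sunday; the first Monday on or after it is Aug 29, 2067 (1 day later).
From Aug 29, 2067 to Dec 18, 2067: 2 + 30 + 31 + 30 + 18 = 111 days (rest of Aug, Sep, Oct, Nov, Dec).
111 ÷ 7 = 15 full weeks with remainder 6, so 15 more Mondays after the first → 16.

16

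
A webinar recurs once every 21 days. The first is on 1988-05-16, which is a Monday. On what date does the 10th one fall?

The 10th occurrence is 9 intervals after the first: 9 × 21 = 189 days after 1988-05-16.
May has 31 days — 15 days to the end of May leaves 174.
June has 30 days (144 left).
July has 31 days (113 left).
August has 31 days (82 left).
September has 30 days (52 left).
October has 31 days (21 left).
21 days into November → 1988-11-21.

1988-11-21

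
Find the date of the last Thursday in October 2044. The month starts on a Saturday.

27 October 2044

October 2044 begins on a Saturday, so the first Thursday is October 6 (5 days later).
October 2044 has 31 days. Adding weeks: 6, 13, 20, 27 — the last one ≤ 31 is the 27th.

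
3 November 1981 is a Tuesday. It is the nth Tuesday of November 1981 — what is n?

1st

Day 3 falls in week ⌈3/7⌉ of the month.
Days 1–7 hold the 1st Tuesday, 8–14 the 2nd, 15–21 the 3rd, 22–28 the 4th, 29–31 the 5th.
3 is in the range for the 1st.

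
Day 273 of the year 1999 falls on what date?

30 September 1999

January has 31 days (273 − 31 = 242 remain).
February has 28 days (242 − 28 = 214 remain).
March has 31 days (214 − 31 = 183 remain).
April has 30 days (183 − 30 = 153 remain).
May has 31 days (153 − 31 = 122 remain).
June has 30 days (122 − 30 = 92 remain).
July has 31 days (92 − 31 = 61 remain).
August has 31 days (61 − 31 = 30 remain).
30 into September → September 30.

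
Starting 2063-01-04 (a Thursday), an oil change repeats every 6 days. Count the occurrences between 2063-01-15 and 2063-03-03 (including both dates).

Occurrences land 6·i days after 2063-01-04 for i = 0, 1, 2, …
2063-01-15 is 11 days after the start; 11 ÷ 6 = 1 remainder 5; since the remainder is 5, round up to i = 2. First occurrence in the window: #3 on 2063-01-16 (2×6 = 12 days in).
2063-03-03 is 58 days after the start; 58 ÷ 6 = 9 remainder 4. Last occurrence in the window: #10 on 2063-02-27.
Occurrences #3 through #10: 8 in total.

8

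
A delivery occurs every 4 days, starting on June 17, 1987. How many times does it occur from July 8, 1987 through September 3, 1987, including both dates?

14

Occurrences land 4·i days after June 17, 1987 for i = 0, 1, 2, …
July 8, 1987 is 21 days after the start; 21 ÷ 4 = 5 remainder 1; since the remainder is 1, round up to i = 6. First occurrence in the window: #7 on July 11, 1987 (6×4 = 24 days in).
September 3, 1987 is 78 days after the start; 78 ÷ 4 = 19 remainder 2. Last occurrence in the window: #20 on September 1, 1987.
Occurrences #7 through #20: 14 in total.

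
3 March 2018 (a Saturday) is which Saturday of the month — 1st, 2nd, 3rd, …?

1st

Day 3 falls in week ⌈3/7⌉ of the month.
Days 1–7 hold the 1st Saturday, 8–14 the 2nd, 15–21 the 3rd, 22–28 the 4th, 29–31 the 5th.
3 is in the range for the 1st.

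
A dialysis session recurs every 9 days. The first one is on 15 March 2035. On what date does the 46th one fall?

23 April 2036

The 46th occurrence is 45 intervals after the first: 45 × 9 = 405 days after 15 March 2035.
March has 31 days — 16 days to the end of March leaves 389.
April has 30 days (359 left).
May has 31 days (328 left).
June has 30 days (298 left).
July has 31 days (267 left).
August has 31 days (236 left).
September has 30 days (206 left).
October has 31 days (175 left).
November has 30 days (145 left).
December has 31 days (114 left).
January has 31 days (83 left).
February has 29 days (54 left).
March has 31 days (23 left).
23 days into April → 23 April 2036.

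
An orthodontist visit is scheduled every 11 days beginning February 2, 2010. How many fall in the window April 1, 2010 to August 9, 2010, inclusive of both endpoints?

12

Occurrences land 11·i days after February 2, 2010 for i = 0, 1, 2, …
April 1, 2010 is 58 days after the start; 58 ÷ 11 = 5 remainder 3; since the remainder is 3, round up to i = 6. First occurrence in the window: #7 on April 9, 2010 (6×11 = 66 days in).
August 9, 2010 is 188 days after the start; 188 ÷ 11 = 17 remainder 1. Last occurrence in the window: #18 on August 8, 2010.
Occurrences #7 through #18: 12 in total.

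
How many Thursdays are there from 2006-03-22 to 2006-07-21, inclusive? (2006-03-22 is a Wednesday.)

2006-03-22 is a Wednesday; the first Thursday on or after it is 2006-03-23 (1 day later).
From 2006-03-23 to 2006-07-21: 8 + 30 + 31 + 30 + 21 = 120 days (rest of March, April, May, June, July).
120 ÷ 7 = 17 full weeks with remainder 1, so 17 more Thursdays after the first → 18.

18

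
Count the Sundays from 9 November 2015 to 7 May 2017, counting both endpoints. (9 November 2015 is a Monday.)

78

9 November 2015 is a Monday; the first Sunday on or after it is 15 November 2015 (6 days later).
From 15 November 2015 to 7 May 2017: 46 + 366 + 127 = 539 days (rest of 2015, 2016, to 7 May 2017 in 2017).
539 ÷ 7 = 77 full weeks with remainder 0, so 77 more Sundays after the first → 78.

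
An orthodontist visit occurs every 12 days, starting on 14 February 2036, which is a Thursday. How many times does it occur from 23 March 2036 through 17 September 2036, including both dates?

15

Occurrences land 12·i days after 14 February 2036 for i = 0, 1, 2, …
23 March 2036 is 38 days after the start; 38 ÷ 12 = 3 remainder 2; since the remainder is 2, round up to i = 4. First occurrence in the window: #5 on 2 April 2036 (4×12 = 48 days in).
17 September 2036 is 216 days after the start; 216 ÷ 12 = 18 remainder 0. Last occurrence in the window: #19 on 17 September 2036.
Occurrences #5 through #19: 15 in total.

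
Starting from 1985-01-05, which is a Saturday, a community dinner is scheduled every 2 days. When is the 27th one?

The 27th occurrence is 26 intervals after the first: 26 × 2 = 52 days after 1985-01-05.
January has 31 days — 26 days to the end of January leaves 26.
26 days into February → 1985-02-26.

1985-02-26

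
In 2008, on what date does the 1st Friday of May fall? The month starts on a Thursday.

2 May 2008

May 2008 begins on a Thursday, so the first Friday is May 2 (1 day later).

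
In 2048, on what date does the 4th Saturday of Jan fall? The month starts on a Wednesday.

Jan 2048 begins on a Wednesday, so the first Saturday is Jan 4 (3 days later).
The 4th Saturday is 3 weeks later: 4 + 21 = 25.

Jan 25, 2048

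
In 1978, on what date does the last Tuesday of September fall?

September 1978 begins on a Friday, so the first Tuesday is September 5 (4 days later).
September 1978 has 30 days. Adding weeks: 5, 12, 19, 26 — the last one ≤ 30 is the 26th.

26 September 1978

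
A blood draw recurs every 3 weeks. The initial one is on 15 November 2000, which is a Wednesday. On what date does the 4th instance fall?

17 January 2001

The 4th occurrence is 3 intervals after the first: 3 × 21 = 63 days after 15 November 2000.
November has 30 days — 15 days to the end of November leaves 48.
December has 31 days (17 left).
17 days into January → 17 January 2001.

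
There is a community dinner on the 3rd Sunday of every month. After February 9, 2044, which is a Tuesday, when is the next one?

February 2044 starts on a Monday; its first Sunday is the 7th, so the 3rd Sunday is the 21st — February 21, 2044.
February 21, 2044 is after February 9, 2044, so that is the next one.

February 21, 2044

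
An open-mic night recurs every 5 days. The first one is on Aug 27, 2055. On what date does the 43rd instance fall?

Mar 24, 2056

The 43rd occurrence is 42 intervals after the first: 42 × 5 = 210 days after Aug 27, 2055.
Aug has 31 days — 4 days to the end of Aug leaves 206.
Sep has 30 days (176 left).
Oct has 31 days (145 left).
Nov has 30 days (115 left).
Dec has 31 days (84 left).
Jan has 31 days (53 left).
Feb has 29 days (24 left).
24 days into Mar → Mar 24, 2056.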